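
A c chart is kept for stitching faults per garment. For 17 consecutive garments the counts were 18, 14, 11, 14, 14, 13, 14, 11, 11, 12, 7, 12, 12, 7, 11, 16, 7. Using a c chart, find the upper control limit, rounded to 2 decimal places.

22.39

c̄ = (18 + 14 + 11 + 14 + 14 + 13 + 14 + 11 + 11 + 12 + 7 + 12 + 12 + 7 + 11 + 16 + 7) / 17 = 204 / 17 = 12.0000
UCL = c̄ + 3√c̄ = 12.0000 + 3 × √12.0000 = 12.0000 + 3 × 3.4641 = 22.3923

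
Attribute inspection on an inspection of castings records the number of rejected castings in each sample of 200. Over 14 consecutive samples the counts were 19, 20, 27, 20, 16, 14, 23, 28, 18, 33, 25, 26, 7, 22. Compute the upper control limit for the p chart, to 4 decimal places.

0.1718

p̄ = Σdᵢ / (k·n) = 298 / (14 × 200) = 0.10643
UCL = p̄ + 3·√(p̄(1−p̄)/n) = 0.10643 + 3 × √(0.10643×0.89357/200) = 0.10643 + 3 × 0.02181 = 0.17185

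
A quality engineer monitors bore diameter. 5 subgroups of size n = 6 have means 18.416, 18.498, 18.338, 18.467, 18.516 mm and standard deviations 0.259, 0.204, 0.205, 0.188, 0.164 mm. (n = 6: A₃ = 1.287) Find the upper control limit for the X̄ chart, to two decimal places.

X̄̄ = (18.416 + 18.498 + 18.338 + 18.467 + 18.516) / 5 = 18.4470
s̄ = (0.259 + 0.204 + 0.205 + 0.188 + 0.164) / 5 = 0.2040
UCL = X̄̄ + A₃·s̄ = 18.4470 + 1.287 × 0.2040 = 18.7095

18.71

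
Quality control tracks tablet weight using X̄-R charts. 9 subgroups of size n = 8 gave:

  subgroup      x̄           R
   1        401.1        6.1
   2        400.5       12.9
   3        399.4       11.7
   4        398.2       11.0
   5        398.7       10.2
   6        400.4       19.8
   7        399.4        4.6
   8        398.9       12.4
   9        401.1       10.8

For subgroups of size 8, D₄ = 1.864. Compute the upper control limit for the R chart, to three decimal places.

R̄ = (6.1 + 12.9 + 11.7 + 11.0 + 10.2 + 19.8 + 4.6 + 12.4 + 10.8) / 9 = 99.5000 / 9 = 11.0556
UCL_R = D₄·R̄ = 1.864 × 11.0556 = 20.6076

20.608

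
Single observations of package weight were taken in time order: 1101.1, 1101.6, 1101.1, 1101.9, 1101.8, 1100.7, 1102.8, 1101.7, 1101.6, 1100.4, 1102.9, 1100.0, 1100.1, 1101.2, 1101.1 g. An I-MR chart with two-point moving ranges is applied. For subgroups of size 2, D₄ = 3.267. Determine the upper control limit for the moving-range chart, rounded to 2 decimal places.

Moving ranges: 0.5, 0.5, 0.8, 0.1, 1.1, 2.1, 1.1, 0.1, 1.2, 2.5, 2.9, 0.1, 1.1, 0.1; M̄R̄ = 14.2000 / 14 = 1.0143
UCL_MR = D₄·M̄R̄ = 3.267 × 1.0143 = 3.3137

3.31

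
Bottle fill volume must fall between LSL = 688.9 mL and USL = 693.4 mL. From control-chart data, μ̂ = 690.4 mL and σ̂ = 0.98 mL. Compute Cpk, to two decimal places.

Cpu = (USL − μ̂) / (3σ̂) = (693.4 − 690.4) / (3 × 0.98) = 1.0204; Cpl = (μ̂ − LSL) / (3σ̂) = (690.4 − 688.9) / (3 × 0.98) = 0.5102; Cpk = min(Cpu, Cpl) = 0.5102

0.51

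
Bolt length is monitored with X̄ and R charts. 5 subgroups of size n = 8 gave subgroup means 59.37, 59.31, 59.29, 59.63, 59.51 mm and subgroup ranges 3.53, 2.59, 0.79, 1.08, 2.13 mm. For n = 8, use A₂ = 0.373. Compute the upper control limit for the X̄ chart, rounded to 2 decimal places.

X̄̄ = (59.37 + 59.31 + 59.29 + 59.63 + 59.51) / 5 = 297.1100 / 5 = 59.4220
R̄ = (3.53 + 2.59 + 0.79 + 1.08 + 2.13) / 5 = 10.1200 / 5 = 2.0240
UCL = X̄̄ + A₂·R̄ = 59.4220 + 0.373 × 2.0240 = 60.1770

60.18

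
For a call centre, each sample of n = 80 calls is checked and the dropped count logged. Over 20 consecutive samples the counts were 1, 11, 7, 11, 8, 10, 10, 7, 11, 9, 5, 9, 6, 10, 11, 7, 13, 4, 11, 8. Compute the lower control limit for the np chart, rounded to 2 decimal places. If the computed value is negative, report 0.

p̄ = Σdᵢ / (k·n) = 169 / (20 × 80) = 0.10562
LCL = np̄ − 3·√(np̄(1−p̄)) = 8.4500 − 3 × 2.7491 = 0.2027

0.20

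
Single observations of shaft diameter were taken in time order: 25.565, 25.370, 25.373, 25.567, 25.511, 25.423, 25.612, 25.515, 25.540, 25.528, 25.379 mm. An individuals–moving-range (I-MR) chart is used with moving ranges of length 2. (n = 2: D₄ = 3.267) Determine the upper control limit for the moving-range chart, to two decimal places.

Moving ranges: 0.195, 0.003, 0.194, 0.056, 0.088, 0.189, 0.097, 0.025, 0.012, 0.149; M̄R̄ = 1.0080 / 10 = 0.1008
UCL_MR = D₄·M̄R̄ = 3.267 × 0.1008 = 0.3293

0.33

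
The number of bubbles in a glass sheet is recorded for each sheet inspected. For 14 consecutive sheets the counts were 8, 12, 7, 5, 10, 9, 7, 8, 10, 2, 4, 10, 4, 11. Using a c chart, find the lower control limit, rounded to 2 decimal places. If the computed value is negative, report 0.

0.00

c̄ = (8 + 12 + 7 + 5 + 10 + 9 + 7 + 8 + 10 + 2 + 4 + 10 + 4 + 11) / 14 = 107 / 14 = 7.6429
LCL = c̄ − 3√c̄ = 7.6429 − 3 × 2.7646 = -0.6509 → 0 (cannot be negative)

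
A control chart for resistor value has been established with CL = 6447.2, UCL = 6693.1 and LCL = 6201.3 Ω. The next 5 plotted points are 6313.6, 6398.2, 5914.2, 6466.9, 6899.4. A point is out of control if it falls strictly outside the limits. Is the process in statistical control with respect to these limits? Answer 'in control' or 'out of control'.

out of control

Compare each point to [6201.3, 6693.1]: sample 3 = 5914.2 < LCL; sample 5 = 6899.4 > UCL.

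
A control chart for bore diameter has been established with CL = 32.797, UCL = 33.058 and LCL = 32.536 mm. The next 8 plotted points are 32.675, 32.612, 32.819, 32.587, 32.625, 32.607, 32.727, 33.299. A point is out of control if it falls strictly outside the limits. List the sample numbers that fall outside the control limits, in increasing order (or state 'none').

8

Compare each point to [32.536, 33.058]: sample 8 = 33.299 > UCL.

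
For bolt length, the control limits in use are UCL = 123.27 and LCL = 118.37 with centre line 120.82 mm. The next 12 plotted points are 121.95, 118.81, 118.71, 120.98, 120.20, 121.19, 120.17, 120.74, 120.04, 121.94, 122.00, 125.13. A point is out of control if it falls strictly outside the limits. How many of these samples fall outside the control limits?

1

Compare each point to [118.37, 123.27]: sample 12 = 125.13 > UCL.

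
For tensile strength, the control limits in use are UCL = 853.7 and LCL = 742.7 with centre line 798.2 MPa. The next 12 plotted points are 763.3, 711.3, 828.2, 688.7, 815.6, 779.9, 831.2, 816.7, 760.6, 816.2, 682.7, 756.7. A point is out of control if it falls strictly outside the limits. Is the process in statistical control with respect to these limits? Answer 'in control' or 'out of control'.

Compare each point to [742.7, 853.7]: sample 2 = 711.3 < LCL; sample 4 = 688.7 < LCL; sample 11 = 682.7 < LCL.

out of control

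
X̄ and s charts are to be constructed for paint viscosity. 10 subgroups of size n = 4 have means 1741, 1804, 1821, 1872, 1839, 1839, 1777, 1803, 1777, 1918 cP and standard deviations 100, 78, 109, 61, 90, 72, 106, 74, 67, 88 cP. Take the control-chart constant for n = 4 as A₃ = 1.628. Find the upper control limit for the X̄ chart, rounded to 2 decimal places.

1956.67

X̄̄ = (1741 + 1804 + 1821 + 1872 + 1839 + 1839 + 1777 + 1803 + 1777 + 1918) / 10 = 1819.1000
s̄ = (100 + 78 + 109 + 61 + 90 + 72 + 106 + 74 + 67 + 88) / 10 = 84.5000
UCL = X̄̄ + A₃·s̄ = 1819.1000 + 1.628 × 84.5000 = 1956.6660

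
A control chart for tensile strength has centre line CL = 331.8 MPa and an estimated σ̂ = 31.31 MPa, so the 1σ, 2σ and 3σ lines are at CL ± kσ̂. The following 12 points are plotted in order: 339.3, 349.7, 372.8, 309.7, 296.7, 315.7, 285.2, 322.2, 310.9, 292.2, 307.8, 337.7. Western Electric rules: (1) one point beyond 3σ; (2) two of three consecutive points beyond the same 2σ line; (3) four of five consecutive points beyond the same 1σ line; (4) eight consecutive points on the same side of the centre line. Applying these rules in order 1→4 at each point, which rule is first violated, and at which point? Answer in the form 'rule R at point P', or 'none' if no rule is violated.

rule 4 at point 11

Zone of each point (C = within 1σ̂, B = 1σ̂–2σ̂, A = 2σ̂–3σ̂, * = beyond 3σ̂; sign = side of CL): 1:+C, 2:+C, 3:+B, 4:-C, 5:-B, 6:-C, 7:-B, 8:-C, 9:-C, 10:-B, 11:-C, 12:+C
Rule 4 (eight consecutive points on the same side of the centre line) is satisfied at point 11.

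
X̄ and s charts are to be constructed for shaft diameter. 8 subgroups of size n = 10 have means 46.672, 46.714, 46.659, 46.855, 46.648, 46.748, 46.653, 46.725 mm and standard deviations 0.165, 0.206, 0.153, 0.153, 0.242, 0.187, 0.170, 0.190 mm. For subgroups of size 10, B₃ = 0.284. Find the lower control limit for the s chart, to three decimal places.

s̄ = (0.165 + 0.206 + 0.153 + 0.153 + 0.242 + 0.187 + 0.170 + 0.190) / 8 = 0.1832
LCL_s = B₃·s̄ = 0.284 × 0.1832 = 0.0520

0.052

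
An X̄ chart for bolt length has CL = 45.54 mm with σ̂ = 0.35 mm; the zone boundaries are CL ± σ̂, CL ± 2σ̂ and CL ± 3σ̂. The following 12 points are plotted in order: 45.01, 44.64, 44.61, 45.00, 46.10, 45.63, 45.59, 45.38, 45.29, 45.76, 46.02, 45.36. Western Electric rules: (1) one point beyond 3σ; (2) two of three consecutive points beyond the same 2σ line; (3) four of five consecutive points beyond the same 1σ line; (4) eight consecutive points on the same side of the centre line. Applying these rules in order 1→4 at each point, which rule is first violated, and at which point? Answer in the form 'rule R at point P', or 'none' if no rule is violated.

Zone of each point (C = within 1σ̂, B = 1σ̂–2σ̂, A = 2σ̂–3σ̂, * = beyond 3σ̂; sign = side of CL): 1:-B, 2:-A, 3:-A, 4:-B, 5:+B, 6:+C, 7:+C, 8:-C, 9:-C, 10:+C, 11:+B, 12:-C
Rule 2 (two of three consecutive points beyond the same 2σ limit) is satisfied at point 3.

rule 2 at point 3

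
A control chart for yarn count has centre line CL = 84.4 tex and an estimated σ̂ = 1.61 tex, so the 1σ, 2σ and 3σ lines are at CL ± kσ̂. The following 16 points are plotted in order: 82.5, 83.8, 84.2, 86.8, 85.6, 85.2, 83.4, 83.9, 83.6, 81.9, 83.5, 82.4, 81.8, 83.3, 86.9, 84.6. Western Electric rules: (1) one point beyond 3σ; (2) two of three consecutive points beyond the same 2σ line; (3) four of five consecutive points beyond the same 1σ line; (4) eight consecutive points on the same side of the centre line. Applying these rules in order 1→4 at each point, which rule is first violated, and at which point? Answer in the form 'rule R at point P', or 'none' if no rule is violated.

Zone of each point (C = within 1σ̂, B = 1σ̂–2σ̂, A = 2σ̂–3σ̂, * = beyond 3σ̂; sign = side of CL): 1:-B, 2:-C, 3:-C, 4:+B, 5:+C, 6:+C, 7:-C, 8:-C, 9:-C, 10:-B, 11:-C, 12:-B, 13:-B, 14:-C, 15:+B, 16:+C
Rule 4 (eight consecutive points on the same side of the centre line) is satisfied at point 14.

rule 4 at point 14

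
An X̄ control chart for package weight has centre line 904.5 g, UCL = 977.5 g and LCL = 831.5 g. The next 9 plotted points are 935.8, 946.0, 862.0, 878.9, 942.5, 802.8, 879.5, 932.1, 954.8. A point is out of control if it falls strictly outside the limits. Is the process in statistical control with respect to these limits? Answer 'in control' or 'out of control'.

out of control

Compare each point to [831.5, 977.5]: sample 6 = 802.8 < LCL.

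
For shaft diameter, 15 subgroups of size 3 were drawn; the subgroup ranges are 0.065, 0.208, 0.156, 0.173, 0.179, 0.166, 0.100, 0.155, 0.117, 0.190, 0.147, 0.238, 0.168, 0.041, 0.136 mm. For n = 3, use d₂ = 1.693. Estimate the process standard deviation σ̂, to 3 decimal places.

0.088

R̄ = (0.065 + 0.208 + 0.156 + 0.173 + 0.179 + 0.166 + 0.100 + 0.155 + 0.117 + 0.190 + 0.147 + 0.238 + 0.168 + 0.041 + 0.136) / 15 = 0.1493
σ̂ = R̄ / d₂ = 0.1493 / 1.693 = 0.0882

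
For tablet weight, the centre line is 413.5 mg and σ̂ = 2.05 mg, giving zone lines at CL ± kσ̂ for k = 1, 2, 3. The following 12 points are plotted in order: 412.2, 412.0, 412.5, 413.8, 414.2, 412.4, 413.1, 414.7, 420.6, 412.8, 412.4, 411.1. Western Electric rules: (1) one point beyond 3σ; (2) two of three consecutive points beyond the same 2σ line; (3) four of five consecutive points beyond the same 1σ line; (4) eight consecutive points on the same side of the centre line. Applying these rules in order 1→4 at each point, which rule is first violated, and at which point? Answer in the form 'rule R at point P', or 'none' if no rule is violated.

Zone of each point (C = within 1σ̂, B = 1σ̂–2σ̂, A = 2σ̂–3σ̂, * = beyond 3σ̂; sign = side of CL): 1:-C, 2:-C, 3:-C, 4:+C, 5:+C, 6:-C, 7:-C, 8:+C, 9:+*, 10:-C, 11:-C, 12:-B
Rule 1 (one point beyond the 3σ limits) is satisfied at point 9.

rule 1 at point 9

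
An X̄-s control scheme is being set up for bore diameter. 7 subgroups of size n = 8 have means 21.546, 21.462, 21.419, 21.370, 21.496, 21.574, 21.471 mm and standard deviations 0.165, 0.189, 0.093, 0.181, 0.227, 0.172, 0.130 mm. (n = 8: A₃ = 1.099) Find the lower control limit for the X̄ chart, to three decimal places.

X̄̄ = (21.546 + 21.462 + 21.419 + 21.370 + 21.496 + 21.574 + 21.471) / 7 = 21.4769
s̄ = (0.165 + 0.189 + 0.093 + 0.181 + 0.227 + 0.172 + 0.130) / 7 = 0.1653
LCL = X̄̄ − A₃·s̄ = 21.4769 − 1.099 × 0.1653 = 21.2952

21.295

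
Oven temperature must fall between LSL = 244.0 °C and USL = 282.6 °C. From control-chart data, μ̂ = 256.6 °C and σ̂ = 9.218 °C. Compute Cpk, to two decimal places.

0.46

Cpu = (USL − μ̂) / (3σ̂) = (282.6 − 256.6) / (3 × 9.218) = 0.9402; Cpl = (μ̂ − LSL) / (3σ̂) = (256.6 − 244.0) / (3 × 9.218) = 0.4556; Cpk = min(Cpu, Cpl) = 0.4556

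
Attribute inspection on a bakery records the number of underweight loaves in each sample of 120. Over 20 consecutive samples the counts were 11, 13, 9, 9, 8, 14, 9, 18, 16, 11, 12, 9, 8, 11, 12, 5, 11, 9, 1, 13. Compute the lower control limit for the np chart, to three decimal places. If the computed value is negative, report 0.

p̄ = Σdᵢ / (k·n) = 209 / (20 × 120) = 0.08708
LCL = np̄ − 3·√(np̄(1−p̄)) = 10.4500 − 3 × 3.0887 = 1.1839

1.184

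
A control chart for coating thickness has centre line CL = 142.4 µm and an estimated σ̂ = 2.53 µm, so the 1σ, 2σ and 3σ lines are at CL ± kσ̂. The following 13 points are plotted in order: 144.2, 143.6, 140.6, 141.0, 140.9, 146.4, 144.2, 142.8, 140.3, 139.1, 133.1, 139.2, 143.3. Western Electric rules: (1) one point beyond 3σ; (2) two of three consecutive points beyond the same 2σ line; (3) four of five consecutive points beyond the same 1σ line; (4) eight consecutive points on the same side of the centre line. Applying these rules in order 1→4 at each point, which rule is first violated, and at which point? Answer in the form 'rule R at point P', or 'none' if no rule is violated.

rule 1 at point 11

Zone of each point (C = within 1σ̂, B = 1σ̂–2σ̂, A = 2σ̂–3σ̂, * = beyond 3σ̂; sign = side of CL): 1:+C, 2:+C, 3:-C, 4:-C, 5:-C, 6:+B, 7:+C, 8:+C, 9:-C, 10:-B, 11:-*, 12:-B, 13:+C
Rule 1 (one point beyond the 3σ limits) is satisfied at point 11.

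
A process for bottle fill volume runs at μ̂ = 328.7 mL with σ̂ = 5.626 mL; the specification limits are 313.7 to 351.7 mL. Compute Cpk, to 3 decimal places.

Cpu = (USL − μ̂) / (3σ̂) = (351.7 − 328.7) / (3 × 5.626) = 1.3627; Cpl = (μ̂ − LSL) / (3σ̂) = (328.7 − 313.7) / (3 × 5.626) = 0.8887; Cpk = min(Cpu, Cpl) = 0.8887

0.889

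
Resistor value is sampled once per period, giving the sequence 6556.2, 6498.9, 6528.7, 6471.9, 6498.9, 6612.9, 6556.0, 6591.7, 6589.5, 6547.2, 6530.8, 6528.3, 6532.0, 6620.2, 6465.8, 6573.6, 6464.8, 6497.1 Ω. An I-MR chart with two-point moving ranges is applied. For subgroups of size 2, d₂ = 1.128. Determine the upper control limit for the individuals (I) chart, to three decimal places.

6683.365

X̄ = (6556.2 + 6498.9 + 6528.7 + 6471.9 + 6498.9 + 6612.9 + 6556.0 + 6591.7 + 6589.5 + 6547.2 + 6530.8 + 6528.3 + 6532.0 + 6620.2 + 6465.8 + 6573.6 + 6464.8 + 6497.1) / 18 = 6536.9167
Moving ranges: 57.3, 29.8, 56.8, 27.0, 114.0, 56.9, 35.7, 2.2, 42.3, 16.4, 2.5, 3.7, 88.2, 154.4, 107.8, 108.8, 32.3; M̄R̄ = 936.1000 / 17 = 55.0647
UCL = X̄ + 3·M̄R̄/d₂ = 6536.9167 + 3 × 55.0647 / 1.128 = 6683.3654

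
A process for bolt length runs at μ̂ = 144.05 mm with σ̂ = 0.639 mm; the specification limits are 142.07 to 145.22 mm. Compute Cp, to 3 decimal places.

0.822

Cp = (USL − LSL) / (6σ̂) = (145.22 − 142.07) / (6 × 0.639) = 3.1500 / 3.8340 = 0.8216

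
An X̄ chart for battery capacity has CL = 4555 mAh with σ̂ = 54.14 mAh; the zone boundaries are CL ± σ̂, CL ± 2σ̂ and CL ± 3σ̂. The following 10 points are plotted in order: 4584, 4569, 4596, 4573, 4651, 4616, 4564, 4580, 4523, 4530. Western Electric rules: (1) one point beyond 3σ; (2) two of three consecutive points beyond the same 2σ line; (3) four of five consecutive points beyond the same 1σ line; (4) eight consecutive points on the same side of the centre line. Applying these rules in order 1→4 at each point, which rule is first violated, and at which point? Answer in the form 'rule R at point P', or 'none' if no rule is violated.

Zone of each point (C = within 1σ̂, B = 1σ̂–2σ̂, A = 2σ̂–3σ̂, * = beyond 3σ̂; sign = side of CL): 1:+C, 2:+C, 3:+C, 4:+C, 5:+B, 6:+B, 7:+C, 8:+C, 9:-C, 10:-C
Rule 4 (eight consecutive points on the same side of the centre line) is satisfied at point 8.

rule 4 at point 8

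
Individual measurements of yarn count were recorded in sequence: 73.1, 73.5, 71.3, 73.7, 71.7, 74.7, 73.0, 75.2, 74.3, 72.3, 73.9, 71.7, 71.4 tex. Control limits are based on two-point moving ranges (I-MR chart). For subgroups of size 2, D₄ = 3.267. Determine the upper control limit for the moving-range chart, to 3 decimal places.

Moving ranges: 0.4, 2.2, 2.4, 2.0, 3.0, 1.7, 2.2, 0.9, 2.0, 1.6, 2.2, 0.3; M̄R̄ = 20.9000 / 12 = 1.7417
UCL_MR = D₄·M̄R̄ = 3.267 × 1.7417 = 5.6900

5.690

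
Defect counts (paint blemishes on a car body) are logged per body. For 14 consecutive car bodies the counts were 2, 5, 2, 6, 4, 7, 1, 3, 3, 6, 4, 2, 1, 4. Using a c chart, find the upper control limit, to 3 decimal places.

c̄ = (2 + 5 + 2 + 6 + 4 + 7 + 1 + 3 + 3 + 6 + 4 + 2 + 1 + 4) / 14 = 50 / 14 = 3.5714
UCL = c̄ + 3√c̄ = 3.5714 + 3 × √3.5714 = 3.5714 + 3 × 1.8898 = 9.2409

9.241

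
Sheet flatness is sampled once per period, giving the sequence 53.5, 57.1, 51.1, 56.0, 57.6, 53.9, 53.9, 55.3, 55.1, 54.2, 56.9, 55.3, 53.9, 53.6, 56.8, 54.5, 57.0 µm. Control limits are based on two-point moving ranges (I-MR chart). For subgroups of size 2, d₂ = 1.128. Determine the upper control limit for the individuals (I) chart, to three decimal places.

61.075

X̄ = (53.5 + 57.1 + 51.1 + 56.0 + 57.6 + 53.9 + 53.9 + 55.3 + 55.1 + 54.2 + 56.9 + 55.3 + 53.9 + 53.6 + 56.8 + 54.5 + 57.0) / 17 = 55.0412
Moving ranges: 3.6, 6.0, 4.9, 1.6, 3.7, 0.0, 1.4, 0.2, 0.9, 2.7, 1.6, 1.4, 0.3, 3.2, 2.3, 2.5; M̄R̄ = 36.3000 / 16 = 2.2688
UCL = X̄ + 3·M̄R̄/d₂ = 55.0412 + 3 × 2.2688 / 1.128 = 61.0751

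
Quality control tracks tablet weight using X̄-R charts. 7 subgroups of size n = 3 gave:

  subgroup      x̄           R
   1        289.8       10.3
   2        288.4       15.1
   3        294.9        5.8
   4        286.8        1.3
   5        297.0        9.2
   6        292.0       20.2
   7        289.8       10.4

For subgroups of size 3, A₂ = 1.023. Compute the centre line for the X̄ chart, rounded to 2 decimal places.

291.24

X̄̄ = (289.8 + 288.4 + 294.9 + 286.8 + 297.0 + 292.0 + 289.8) / 7 = 2038.7000 / 7 = 291.2429
CL = X̄̄ = 291.2429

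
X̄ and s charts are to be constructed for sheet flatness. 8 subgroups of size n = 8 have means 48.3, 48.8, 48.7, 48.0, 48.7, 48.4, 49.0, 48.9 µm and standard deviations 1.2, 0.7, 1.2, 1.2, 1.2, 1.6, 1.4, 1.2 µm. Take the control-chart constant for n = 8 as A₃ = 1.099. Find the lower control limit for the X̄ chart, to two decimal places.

47.27

X̄̄ = (48.3 + 48.8 + 48.7 + 48.0 + 48.7 + 48.4 + 49.0 + 48.9) / 8 = 48.6000
s̄ = (1.2 + 0.7 + 1.2 + 1.2 + 1.2 + 1.6 + 1.4 + 1.2) / 8 = 1.2125
LCL = X̄̄ − A₃·s̄ = 48.6000 − 1.099 × 1.2125 = 47.2675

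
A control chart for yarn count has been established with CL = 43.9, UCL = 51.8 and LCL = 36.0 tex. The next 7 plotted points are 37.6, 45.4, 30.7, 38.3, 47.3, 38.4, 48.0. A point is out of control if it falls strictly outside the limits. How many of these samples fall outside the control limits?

1

Compare each point to [36.0, 51.8]: sample 3 = 30.7 < LCL.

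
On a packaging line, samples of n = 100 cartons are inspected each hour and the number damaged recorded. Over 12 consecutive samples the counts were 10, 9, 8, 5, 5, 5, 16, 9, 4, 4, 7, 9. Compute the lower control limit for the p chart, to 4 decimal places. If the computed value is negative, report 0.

0.0000

p̄ = Σdᵢ / (k·n) = 91 / (12 × 100) = 0.07583
LCL = p̄ − 3·√(p̄(1−p̄)/n) = 0.07583 − 3 × 0.02647 = -0.00359 → 0 (negative, so LCL = 0)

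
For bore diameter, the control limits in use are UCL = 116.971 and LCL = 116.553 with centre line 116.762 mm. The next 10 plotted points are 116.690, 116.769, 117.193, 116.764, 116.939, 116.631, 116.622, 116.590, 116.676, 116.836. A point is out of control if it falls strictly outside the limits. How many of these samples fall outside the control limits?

1

Compare each point to [116.553, 116.971]: sample 3 = 117.193 > UCL.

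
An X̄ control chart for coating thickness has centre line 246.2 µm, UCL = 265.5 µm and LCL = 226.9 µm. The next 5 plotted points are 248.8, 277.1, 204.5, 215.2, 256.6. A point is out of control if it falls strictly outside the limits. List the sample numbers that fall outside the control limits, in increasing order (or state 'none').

2, 3, 4

Compare each point to [226.9, 265.5]: sample 2 = 277.1 > UCL; sample 3 = 204.5 < LCL; sample 4 = 215.2 < LCL.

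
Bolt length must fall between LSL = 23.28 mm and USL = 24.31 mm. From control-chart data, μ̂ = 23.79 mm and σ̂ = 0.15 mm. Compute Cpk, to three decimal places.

1.133

Cpu = (USL − μ̂) / (3σ̂) = (24.31 − 23.79) / (3 × 0.15) = 1.1556; Cpl = (μ̂ − LSL) / (3σ̂) = (23.79 − 23.28) / (3 × 0.15) = 1.1333; Cpk = min(Cpu, Cpl) = 1.1333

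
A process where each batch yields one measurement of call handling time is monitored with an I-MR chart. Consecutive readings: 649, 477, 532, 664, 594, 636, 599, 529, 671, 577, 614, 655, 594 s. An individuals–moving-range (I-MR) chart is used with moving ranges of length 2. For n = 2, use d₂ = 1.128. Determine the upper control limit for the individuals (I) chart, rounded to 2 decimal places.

X̄ = (649 + 477 + 532 + 664 + 594 + 636 + 599 + 529 + 671 + 577 + 614 + 655 + 594) / 13 = 599.3077
Moving ranges: 172, 55, 132, 70, 42, 37, 70, 142, 94, 37, 41, 61; M̄R̄ = 953.0000 / 12 = 79.4167
UCL = X̄ + 3·M̄R̄/d₂ = 599.3077 + 3 × 79.4167 / 1.128 = 810.5222

810.52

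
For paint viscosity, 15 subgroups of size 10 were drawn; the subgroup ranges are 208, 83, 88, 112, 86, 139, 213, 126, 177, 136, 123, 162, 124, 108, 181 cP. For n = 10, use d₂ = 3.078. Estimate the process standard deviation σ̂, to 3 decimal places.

44.748

R̄ = (208 + 83 + 88 + 112 + 86 + 139 + 213 + 126 + 177 + 136 + 123 + 162 + 124 + 108 + 181) / 15 = 137.7333
σ̂ = R̄ / d₂ = 137.7333 / 3.078 = 44.7477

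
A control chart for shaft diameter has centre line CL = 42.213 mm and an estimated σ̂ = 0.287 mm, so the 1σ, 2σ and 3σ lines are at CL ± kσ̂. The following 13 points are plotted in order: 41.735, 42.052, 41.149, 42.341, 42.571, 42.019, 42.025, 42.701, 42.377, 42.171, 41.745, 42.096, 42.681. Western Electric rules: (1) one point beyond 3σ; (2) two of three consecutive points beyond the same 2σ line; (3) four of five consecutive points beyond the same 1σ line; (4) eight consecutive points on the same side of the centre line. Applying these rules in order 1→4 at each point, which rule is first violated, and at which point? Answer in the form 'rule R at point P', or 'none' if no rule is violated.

Zone of each point (C = within 1σ̂, B = 1σ̂–2σ̂, A = 2σ̂–3σ̂, * = beyond 3σ̂; sign = side of CL): 1:-B, 2:-C, 3:-*, 4:+C, 5:+B, 6:-C, 7:-C, 8:+B, 9:+C, 10:-C, 11:-B, 12:-C, 13:+B
Rule 1 (one point beyond the 3σ limits) is satisfied at point 3.

rule 1 at point 3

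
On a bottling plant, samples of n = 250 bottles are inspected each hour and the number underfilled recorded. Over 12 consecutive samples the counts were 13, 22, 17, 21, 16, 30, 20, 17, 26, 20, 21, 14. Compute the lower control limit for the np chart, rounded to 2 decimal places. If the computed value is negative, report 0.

6.96

p̄ = Σdᵢ / (k·n) = 237 / (12 × 250) = 0.07900
LCL = np̄ − 3·√(np̄(1−p̄)) = 19.7500 − 3 × 4.2649 = 6.9552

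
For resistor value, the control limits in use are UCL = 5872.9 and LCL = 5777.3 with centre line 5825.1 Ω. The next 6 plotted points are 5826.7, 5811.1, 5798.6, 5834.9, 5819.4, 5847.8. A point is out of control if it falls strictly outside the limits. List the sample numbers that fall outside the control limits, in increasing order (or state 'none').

All 6 points lie within [5777.3, 5872.9].

none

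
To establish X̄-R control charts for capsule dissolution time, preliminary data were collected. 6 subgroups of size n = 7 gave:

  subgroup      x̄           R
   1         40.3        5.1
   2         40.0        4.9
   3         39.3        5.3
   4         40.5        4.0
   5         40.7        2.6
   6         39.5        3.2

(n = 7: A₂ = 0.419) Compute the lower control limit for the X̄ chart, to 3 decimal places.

X̄̄ = (40.3 + 40.0 + 39.3 + 40.5 + 40.7 + 39.5) / 6 = 240.3000 / 6 = 40.0500
R̄ = (5.1 + 4.9 + 5.3 + 4.0 + 2.6 + 3.2) / 6 = 25.1000 / 6 = 4.1833
LCL = X̄̄ − A₂·R̄ = 40.0500 − 0.419 × 4.1833 = 38.2972

38.297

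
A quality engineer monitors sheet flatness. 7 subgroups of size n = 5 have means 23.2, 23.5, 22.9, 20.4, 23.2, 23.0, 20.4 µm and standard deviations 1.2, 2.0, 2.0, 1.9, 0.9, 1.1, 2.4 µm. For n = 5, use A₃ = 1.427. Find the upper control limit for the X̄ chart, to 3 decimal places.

X̄̄ = (23.2 + 23.5 + 22.9 + 20.4 + 23.2 + 23.0 + 20.4) / 7 = 22.3714
s̄ = (1.2 + 2.0 + 2.0 + 1.9 + 0.9 + 1.1 + 2.4) / 7 = 1.6429
UCL = X̄̄ + A₃·s̄ = 22.3714 + 1.427 × 1.6429 = 24.7158

24.716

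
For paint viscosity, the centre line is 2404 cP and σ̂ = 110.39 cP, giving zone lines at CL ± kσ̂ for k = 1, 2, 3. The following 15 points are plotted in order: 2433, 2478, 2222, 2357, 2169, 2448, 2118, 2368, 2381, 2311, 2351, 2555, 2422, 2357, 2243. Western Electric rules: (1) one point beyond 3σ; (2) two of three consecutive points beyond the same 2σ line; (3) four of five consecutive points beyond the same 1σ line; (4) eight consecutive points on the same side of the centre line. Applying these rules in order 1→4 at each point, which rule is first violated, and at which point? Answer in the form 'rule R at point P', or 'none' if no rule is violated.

rule 2 at point 7

Zone of each point (C = within 1σ̂, B = 1σ̂–2σ̂, A = 2σ̂–3σ̂, * = beyond 3σ̂; sign = side of CL): 1:+C, 2:+C, 3:-B, 4:-C, 5:-A, 6:+C, 7:-A, 8:-C, 9:-C, 10:-C, 11:-C, 12:+B, 13:+C, 14:-C, 15:-B
Rule 2 (two of three consecutive points beyond the same 2σ limit) is satisfied at point 7.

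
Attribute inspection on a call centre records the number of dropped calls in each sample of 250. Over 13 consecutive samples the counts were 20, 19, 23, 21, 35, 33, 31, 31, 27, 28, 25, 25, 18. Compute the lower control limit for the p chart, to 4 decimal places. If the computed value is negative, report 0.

0.0456

p̄ = Σdᵢ / (k·n) = 336 / (13 × 250) = 0.10338
LCL = p̄ − 3·√(p̄(1−p̄)/n) = 0.10338 − 3 × 0.01926 = 0.04562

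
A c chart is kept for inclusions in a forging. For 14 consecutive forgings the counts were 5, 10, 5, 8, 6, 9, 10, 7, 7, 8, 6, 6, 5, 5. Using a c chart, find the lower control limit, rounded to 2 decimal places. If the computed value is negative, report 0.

c̄ = (5 + 10 + 5 + 8 + 6 + 9 + 10 + 7 + 7 + 8 + 6 + 6 + 5 + 5) / 14 = 97 / 14 = 6.9286
LCL = c̄ − 3√c̄ = 6.9286 − 3 × 2.6322 = -0.9681 → 0 (cannot be negative)

0.00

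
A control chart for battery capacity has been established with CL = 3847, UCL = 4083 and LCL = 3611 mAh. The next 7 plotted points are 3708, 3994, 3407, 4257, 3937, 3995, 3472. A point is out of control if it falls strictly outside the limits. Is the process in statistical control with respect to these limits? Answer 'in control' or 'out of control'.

Compare each point to [3611, 4083]: sample 3 = 3407 < LCL; sample 4 = 4257 > UCL; sample 7 = 3472 < LCL.

out of control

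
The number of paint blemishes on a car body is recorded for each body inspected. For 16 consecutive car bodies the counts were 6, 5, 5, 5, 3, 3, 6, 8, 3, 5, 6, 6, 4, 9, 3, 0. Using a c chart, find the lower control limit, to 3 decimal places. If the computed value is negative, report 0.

0.000

c̄ = (6 + 5 + 5 + 5 + 3 + 3 + 6 + 8 + 3 + 5 + 6 + 6 + 4 + 9 + 3 + 0) / 16 = 77 / 16 = 4.8125
LCL = c̄ − 3√c̄ = 4.8125 − 3 × 2.1937 = -1.7687 → 0 (cannot be negative)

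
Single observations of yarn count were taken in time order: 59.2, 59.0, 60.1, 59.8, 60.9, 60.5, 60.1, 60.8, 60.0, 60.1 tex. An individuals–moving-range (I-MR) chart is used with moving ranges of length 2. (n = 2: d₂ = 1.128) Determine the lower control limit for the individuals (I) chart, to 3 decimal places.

58.543

X̄ = (59.2 + 59.0 + 60.1 + 59.8 + 60.9 + 60.5 + 60.1 + 60.8 + 60.0 + 60.1) / 10 = 60.0500
Moving ranges: 0.2, 1.1, 0.3, 1.1, 0.4, 0.4, 0.7, 0.8, 0.1; M̄R̄ = 5.1000 / 9 = 0.5667
LCL = X̄ − 3·M̄R̄/d₂ = 60.0500 − 3 × 0.5667 / 1.128 = 58.5429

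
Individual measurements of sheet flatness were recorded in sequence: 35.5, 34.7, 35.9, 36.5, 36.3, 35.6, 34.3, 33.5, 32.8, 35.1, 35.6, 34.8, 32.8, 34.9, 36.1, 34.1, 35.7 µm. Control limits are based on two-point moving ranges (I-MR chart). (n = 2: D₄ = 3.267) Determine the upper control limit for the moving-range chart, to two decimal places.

3.84

Moving ranges: 0.8, 1.2, 0.6, 0.2, 0.7, 1.3, 0.8, 0.7, 2.3, 0.5, 0.8, 2.0, 2.1, 1.2, 2.0, 1.6; M̄R̄ = 18.8000 / 16 = 1.1750
UCL_MR = D₄·M̄R̄ = 3.267 × 1.1750 = 3.8387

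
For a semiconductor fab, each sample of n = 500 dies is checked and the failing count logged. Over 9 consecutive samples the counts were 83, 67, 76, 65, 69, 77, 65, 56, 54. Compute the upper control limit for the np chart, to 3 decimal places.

90.995

p̄ = Σdᵢ / (k·n) = 612 / (9 × 500) = 0.13600
UCL = np̄ + 3·√(np̄(1−p̄)) = 68.0000 + 3 × √(68.0000×0.86400) = 68.0000 + 3 × 7.6650 = 90.9950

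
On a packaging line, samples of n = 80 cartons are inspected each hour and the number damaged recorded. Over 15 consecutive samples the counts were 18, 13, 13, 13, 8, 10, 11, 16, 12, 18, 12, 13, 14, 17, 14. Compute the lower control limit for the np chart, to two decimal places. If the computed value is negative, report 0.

3.43

p̄ = Σdᵢ / (k·n) = 202 / (15 × 80) = 0.16833
LCL = np̄ − 3·√(np̄(1−p̄)) = 13.4667 − 3 × 3.3466 = 3.4268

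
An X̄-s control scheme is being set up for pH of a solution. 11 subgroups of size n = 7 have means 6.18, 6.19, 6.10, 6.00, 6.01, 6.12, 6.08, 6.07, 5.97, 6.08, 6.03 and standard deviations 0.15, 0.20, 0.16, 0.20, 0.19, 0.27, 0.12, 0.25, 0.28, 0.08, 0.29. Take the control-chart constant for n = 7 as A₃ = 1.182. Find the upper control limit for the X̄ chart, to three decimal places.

X̄̄ = (6.18 + 6.19 + 6.10 + 6.00 + 6.01 + 6.12 + 6.08 + 6.07 + 5.97 + 6.08 + 6.03) / 11 = 6.0755
s̄ = (0.15 + 0.20 + 0.16 + 0.20 + 0.19 + 0.27 + 0.12 + 0.25 + 0.28 + 0.08 + 0.29) / 11 = 0.1991
UCL = X̄̄ + A₃·s̄ = 6.0755 + 1.182 × 0.1991 = 6.3108

6.311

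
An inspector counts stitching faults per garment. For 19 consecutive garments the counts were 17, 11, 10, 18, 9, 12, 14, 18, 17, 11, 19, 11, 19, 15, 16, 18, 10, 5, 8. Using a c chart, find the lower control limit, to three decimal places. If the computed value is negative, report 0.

c̄ = (17 + 11 + 10 + 18 + 9 + 12 + 14 + 18 + 17 + 11 + 19 + 11 + 19 + 15 + 16 + 18 + 10 + 5 + 8) / 19 = 258 / 19 = 13.5789
LCL = c̄ − 3√c̄ = 13.5789 − 3 × 3.6850 = 2.5241

2.524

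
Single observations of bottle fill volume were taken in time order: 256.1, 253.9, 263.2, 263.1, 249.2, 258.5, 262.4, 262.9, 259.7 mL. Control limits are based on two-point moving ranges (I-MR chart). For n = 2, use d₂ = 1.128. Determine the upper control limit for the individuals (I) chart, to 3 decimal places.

272.874

X̄ = (256.1 + 253.9 + 263.2 + 263.1 + 249.2 + 258.5 + 262.4 + 262.9 + 259.7) / 9 = 258.7778
Moving ranges: 2.2, 9.3, 0.1, 13.9, 9.3, 3.9, 0.5, 3.2; M̄R̄ = 42.4000 / 8 = 5.3000
UCL = X̄ + 3·M̄R̄/d₂ = 258.7778 + 3 × 5.3000 / 1.128 = 272.8735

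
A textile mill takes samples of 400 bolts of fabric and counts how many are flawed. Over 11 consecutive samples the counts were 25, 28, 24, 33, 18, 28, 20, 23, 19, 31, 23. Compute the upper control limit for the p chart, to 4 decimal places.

p̄ = Σdᵢ / (k·n) = 272 / (11 × 400) = 0.06182
UCL = p̄ + 3·√(p̄(1−p̄)/n) = 0.06182 + 3 × √(0.06182×0.93818/400) = 0.06182 + 3 × 0.01204 = 0.09794

0.0979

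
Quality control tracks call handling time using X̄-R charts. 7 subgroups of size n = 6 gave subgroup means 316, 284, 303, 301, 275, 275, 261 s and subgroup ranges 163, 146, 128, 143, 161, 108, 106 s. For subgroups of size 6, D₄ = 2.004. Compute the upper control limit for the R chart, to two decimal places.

R̄ = (163 + 146 + 128 + 143 + 161 + 108 + 106) / 7 = 955.0000 / 7 = 136.4286
UCL_R = D₄·R̄ = 2.004 × 136.4286 = 273.4029

273.40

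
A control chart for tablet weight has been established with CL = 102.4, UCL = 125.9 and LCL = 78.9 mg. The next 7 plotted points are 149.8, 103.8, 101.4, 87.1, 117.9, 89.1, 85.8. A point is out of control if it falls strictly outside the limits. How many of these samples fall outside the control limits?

Compare each point to [78.9, 125.9]: sample 1 = 149.8 > UCL.

1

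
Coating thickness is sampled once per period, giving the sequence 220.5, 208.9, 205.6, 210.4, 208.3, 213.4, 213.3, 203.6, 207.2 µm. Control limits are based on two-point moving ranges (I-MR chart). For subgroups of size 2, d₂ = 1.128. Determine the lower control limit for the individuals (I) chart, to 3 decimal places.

196.736

X̄ = (220.5 + 208.9 + 205.6 + 210.4 + 208.3 + 213.4 + 213.3 + 203.6 + 207.2) / 9 = 210.1333
Moving ranges: 11.6, 3.3, 4.8, 2.1, 5.1, 0.1, 9.7, 3.6; M̄R̄ = 40.3000 / 8 = 5.0375
LCL = X̄ − 3·M̄R̄/d₂ = 210.1333 − 3 × 5.0375 / 1.128 = 196.7357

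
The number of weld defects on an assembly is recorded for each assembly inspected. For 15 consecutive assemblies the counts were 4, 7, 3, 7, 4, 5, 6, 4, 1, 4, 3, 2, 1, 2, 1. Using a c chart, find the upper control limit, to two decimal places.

c̄ = (4 + 7 + 3 + 7 + 4 + 5 + 6 + 4 + 1 + 4 + 3 + 2 + 1 + 2 + 1) / 15 = 54 / 15 = 3.6000
UCL = c̄ + 3√c̄ = 3.6000 + 3 × √3.6000 = 3.6000 + 3 × 1.8974 = 9.2921

9.29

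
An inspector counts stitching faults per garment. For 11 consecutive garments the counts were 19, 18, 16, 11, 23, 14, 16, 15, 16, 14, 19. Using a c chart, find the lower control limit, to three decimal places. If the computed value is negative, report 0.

c̄ = (19 + 18 + 16 + 11 + 23 + 14 + 16 + 15 + 16 + 14 + 19) / 11 = 181 / 11 = 16.4545
LCL = c̄ − 3√c̄ = 16.4545 − 3 × 4.0564 = 4.2853

4.285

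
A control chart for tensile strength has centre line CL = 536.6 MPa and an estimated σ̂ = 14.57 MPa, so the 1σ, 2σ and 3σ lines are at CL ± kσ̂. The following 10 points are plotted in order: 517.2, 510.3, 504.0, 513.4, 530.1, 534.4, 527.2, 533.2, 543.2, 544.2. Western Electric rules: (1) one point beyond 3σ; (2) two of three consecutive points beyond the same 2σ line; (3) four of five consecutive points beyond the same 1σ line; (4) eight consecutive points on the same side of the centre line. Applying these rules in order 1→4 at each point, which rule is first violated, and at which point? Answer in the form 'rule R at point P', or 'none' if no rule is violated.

rule 3 at point 4

Zone of each point (C = within 1σ̂, B = 1σ̂–2σ̂, A = 2σ̂–3σ̂, * = beyond 3σ̂; sign = side of CL): 1:-B, 2:-B, 3:-A, 4:-B, 5:-C, 6:-C, 7:-C, 8:-C, 9:+C, 10:+C
Rule 3 (four of five consecutive points beyond the same 1σ limit) is satisfied at point 4.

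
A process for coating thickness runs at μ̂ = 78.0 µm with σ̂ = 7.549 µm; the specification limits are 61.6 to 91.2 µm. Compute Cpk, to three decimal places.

0.583

Cpu = (USL − μ̂) / (3σ̂) = (91.2 − 78.0) / (3 × 7.549) = 0.5829; Cpl = (μ̂ − LSL) / (3σ̂) = (78.0 − 61.6) / (3 × 7.549) = 0.7242; Cpk = min(Cpu, Cpl) = 0.5829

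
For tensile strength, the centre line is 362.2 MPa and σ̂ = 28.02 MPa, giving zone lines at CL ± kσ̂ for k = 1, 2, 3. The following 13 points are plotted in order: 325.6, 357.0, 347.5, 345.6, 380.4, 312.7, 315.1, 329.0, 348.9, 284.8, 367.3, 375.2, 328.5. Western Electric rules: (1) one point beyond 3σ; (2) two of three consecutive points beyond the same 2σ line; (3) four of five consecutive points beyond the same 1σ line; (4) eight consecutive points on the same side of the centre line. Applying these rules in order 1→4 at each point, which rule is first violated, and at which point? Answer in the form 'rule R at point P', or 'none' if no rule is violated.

rule 3 at point 10

Zone of each point (C = within 1σ̂, B = 1σ̂–2σ̂, A = 2σ̂–3σ̂, * = beyond 3σ̂; sign = side of CL): 1:-B, 2:-C, 3:-C, 4:-C, 5:+C, 6:-B, 7:-B, 8:-B, 9:-C, 10:-A, 11:+C, 12:+C, 13:-B
Rule 3 (four of five consecutive points beyond the same 1σ limit) is satisfied at point 10.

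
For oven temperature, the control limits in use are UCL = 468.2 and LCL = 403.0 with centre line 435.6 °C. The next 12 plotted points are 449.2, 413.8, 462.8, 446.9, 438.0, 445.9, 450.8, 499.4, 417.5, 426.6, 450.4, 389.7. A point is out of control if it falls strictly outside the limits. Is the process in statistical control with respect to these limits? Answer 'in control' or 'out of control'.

Compare each point to [403.0, 468.2]: sample 8 = 499.4 > UCL; sample 12 = 389.7 < LCL.

out of control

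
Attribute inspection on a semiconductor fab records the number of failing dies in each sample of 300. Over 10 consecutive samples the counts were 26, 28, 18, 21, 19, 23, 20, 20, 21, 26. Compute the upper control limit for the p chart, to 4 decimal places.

0.1193

p̄ = Σdᵢ / (k·n) = 222 / (10 × 300) = 0.07400
UCL = p̄ + 3·√(p̄(1−p̄)/n) = 0.07400 + 3 × √(0.07400×0.92600/300) = 0.07400 + 3 × 0.01511 = 0.11934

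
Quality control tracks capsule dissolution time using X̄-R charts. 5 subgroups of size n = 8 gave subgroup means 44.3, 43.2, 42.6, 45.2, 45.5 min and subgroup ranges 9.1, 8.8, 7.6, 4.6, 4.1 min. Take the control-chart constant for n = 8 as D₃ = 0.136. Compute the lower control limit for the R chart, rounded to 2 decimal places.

R̄ = (9.1 + 8.8 + 7.6 + 4.6 + 4.1) / 5 = 34.2000 / 5 = 6.8400
LCL_R = D₃·R̄ = 0.136 × 6.8400 = 0.9302

0.93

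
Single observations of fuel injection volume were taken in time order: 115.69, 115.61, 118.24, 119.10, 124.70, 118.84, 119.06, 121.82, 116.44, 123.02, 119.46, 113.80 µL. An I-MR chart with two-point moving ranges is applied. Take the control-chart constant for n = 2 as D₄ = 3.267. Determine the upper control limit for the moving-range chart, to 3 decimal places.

11.639

Moving ranges: 0.08, 2.63, 0.86, 5.60, 5.86, 0.22, 2.76, 5.38, 6.58, 3.56, 5.66; M̄R̄ = 39.1900 / 11 = 3.5627
UCL_MR = D₄·M̄R̄ = 3.267 × 3.5627 = 11.6394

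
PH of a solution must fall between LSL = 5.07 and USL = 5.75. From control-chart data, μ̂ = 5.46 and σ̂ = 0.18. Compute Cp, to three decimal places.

0.630

Cp = (USL − LSL) / (6σ̂) = (5.75 − 5.07) / (6 × 0.18) = 0.6800 / 1.0800 = 0.6296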